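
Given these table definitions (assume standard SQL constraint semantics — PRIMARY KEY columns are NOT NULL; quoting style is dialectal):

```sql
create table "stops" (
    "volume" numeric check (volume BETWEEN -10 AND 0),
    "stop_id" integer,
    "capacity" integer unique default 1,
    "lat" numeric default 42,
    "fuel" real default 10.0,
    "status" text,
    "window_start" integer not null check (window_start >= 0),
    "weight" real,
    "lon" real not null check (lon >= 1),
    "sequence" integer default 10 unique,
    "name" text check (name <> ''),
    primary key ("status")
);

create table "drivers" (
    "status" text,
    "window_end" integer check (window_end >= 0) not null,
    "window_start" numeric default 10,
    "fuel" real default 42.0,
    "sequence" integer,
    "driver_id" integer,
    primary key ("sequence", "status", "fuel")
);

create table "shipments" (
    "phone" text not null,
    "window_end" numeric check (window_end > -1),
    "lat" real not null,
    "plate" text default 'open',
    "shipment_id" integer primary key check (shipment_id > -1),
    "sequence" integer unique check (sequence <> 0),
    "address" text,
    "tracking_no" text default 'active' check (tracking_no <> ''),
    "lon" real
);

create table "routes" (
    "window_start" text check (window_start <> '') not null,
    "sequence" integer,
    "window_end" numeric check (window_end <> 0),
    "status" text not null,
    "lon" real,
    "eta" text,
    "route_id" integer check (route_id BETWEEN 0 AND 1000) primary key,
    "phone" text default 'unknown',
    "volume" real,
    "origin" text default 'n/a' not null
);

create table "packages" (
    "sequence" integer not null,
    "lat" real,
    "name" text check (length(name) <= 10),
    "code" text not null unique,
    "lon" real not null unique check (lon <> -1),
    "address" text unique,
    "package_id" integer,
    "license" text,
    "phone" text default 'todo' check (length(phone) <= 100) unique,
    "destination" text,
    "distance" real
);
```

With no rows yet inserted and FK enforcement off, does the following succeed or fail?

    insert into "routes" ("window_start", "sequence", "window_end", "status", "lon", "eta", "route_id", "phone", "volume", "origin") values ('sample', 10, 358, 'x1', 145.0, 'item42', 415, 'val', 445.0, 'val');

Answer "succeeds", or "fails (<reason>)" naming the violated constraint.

NOT NULL columns: origin is supplied; route_id is supplied; status is supplied; window_start is supplied.
CHECK constraints: 'sample' satisfies (window_start <> ''); 358 satisfies (window_end <> 0); 415 satisfies (route_id BETWEEN 0 AND 1000).
No constraint is violated.

succeeds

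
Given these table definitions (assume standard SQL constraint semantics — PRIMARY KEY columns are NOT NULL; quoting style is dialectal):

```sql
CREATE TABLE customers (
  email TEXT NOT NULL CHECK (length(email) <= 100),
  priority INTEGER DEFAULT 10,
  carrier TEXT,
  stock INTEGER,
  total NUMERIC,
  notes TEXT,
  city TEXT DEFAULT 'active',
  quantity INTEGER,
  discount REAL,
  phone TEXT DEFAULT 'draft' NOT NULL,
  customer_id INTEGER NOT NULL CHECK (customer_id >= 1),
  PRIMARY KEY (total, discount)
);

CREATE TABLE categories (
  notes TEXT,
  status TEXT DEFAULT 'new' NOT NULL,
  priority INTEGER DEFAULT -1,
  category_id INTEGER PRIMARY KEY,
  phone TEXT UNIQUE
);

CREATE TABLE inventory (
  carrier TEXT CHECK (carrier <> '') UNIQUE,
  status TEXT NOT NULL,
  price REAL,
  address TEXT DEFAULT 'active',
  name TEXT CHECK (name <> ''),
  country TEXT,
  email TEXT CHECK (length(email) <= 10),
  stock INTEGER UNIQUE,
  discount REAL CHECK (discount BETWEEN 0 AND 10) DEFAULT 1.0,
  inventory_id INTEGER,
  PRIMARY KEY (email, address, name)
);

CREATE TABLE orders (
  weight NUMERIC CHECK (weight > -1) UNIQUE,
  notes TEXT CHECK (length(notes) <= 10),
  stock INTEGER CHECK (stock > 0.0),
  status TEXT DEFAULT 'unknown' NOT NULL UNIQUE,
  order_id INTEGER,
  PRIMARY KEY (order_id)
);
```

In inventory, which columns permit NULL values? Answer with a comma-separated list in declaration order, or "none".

- carrier: CHECK does not forbid NULL (a CHECK constraint passes when its expression is NULL) → nullable.
- status: declared NOT NULL → not nullable.
- price: no NOT NULL constraint applies → nullable.
- address: part of the PRIMARY KEY, which implies NOT NULL → not nullable.
- name: part of the PRIMARY KEY, which implies NOT NULL → not nullable.
- country: no NOT NULL constraint applies → nullable.
- email: part of the PRIMARY KEY, which implies NOT NULL → not nullable.
- stock: UNIQUE does not imply NOT NULL → nullable.
- discount: CHECK does not forbid NULL (a CHECK constraint passes when its expression is NULL) → nullable.
- inventory_id: no NOT NULL constraint applies → nullable.

carrier, price, country, stock, discount, inventory_id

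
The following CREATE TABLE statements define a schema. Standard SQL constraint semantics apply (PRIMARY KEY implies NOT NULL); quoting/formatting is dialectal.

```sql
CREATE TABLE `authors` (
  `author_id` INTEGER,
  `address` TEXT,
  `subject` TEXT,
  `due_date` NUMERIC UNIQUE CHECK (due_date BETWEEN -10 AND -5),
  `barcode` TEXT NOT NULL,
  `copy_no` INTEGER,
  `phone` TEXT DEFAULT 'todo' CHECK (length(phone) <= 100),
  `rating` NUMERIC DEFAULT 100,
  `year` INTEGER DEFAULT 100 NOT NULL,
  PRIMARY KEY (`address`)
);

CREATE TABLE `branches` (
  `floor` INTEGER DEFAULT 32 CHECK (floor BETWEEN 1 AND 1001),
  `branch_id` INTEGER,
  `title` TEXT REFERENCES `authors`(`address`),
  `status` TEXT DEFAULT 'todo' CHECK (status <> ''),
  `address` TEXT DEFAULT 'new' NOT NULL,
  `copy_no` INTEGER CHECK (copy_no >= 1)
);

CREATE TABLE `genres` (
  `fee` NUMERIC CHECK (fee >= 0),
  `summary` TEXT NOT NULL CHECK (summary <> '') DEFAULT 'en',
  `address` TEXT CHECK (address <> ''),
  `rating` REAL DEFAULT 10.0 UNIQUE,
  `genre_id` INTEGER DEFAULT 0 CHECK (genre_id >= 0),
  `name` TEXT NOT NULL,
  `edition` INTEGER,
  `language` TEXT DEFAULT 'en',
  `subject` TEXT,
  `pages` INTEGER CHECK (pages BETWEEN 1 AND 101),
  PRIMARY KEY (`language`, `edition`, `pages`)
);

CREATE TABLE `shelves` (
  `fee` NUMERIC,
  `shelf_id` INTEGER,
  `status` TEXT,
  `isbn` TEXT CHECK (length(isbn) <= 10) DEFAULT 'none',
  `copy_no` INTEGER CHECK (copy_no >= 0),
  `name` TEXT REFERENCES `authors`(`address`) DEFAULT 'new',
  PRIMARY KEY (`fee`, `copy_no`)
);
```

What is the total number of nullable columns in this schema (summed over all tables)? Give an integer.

authors: 6 nullable (author_id, subject, due_date, copy_no, phone, rating — PK (address) and explicit NOT NULL columns excluded).
branches: 5 nullable (floor, branch_id, title, status, copy_no — PK none and explicit NOT NULL columns excluded).
genres: 5 nullable (fee, address, rating, genre_id, subject — PK (language, edition, pages) and explicit NOT NULL columns excluded).
shelves: 4 nullable (shelf_id, status, isbn, name — PK (fee, copy_no) and explicit NOT NULL columns excluded).
Total: 6 + 5 + 5 + 4 = 20.

20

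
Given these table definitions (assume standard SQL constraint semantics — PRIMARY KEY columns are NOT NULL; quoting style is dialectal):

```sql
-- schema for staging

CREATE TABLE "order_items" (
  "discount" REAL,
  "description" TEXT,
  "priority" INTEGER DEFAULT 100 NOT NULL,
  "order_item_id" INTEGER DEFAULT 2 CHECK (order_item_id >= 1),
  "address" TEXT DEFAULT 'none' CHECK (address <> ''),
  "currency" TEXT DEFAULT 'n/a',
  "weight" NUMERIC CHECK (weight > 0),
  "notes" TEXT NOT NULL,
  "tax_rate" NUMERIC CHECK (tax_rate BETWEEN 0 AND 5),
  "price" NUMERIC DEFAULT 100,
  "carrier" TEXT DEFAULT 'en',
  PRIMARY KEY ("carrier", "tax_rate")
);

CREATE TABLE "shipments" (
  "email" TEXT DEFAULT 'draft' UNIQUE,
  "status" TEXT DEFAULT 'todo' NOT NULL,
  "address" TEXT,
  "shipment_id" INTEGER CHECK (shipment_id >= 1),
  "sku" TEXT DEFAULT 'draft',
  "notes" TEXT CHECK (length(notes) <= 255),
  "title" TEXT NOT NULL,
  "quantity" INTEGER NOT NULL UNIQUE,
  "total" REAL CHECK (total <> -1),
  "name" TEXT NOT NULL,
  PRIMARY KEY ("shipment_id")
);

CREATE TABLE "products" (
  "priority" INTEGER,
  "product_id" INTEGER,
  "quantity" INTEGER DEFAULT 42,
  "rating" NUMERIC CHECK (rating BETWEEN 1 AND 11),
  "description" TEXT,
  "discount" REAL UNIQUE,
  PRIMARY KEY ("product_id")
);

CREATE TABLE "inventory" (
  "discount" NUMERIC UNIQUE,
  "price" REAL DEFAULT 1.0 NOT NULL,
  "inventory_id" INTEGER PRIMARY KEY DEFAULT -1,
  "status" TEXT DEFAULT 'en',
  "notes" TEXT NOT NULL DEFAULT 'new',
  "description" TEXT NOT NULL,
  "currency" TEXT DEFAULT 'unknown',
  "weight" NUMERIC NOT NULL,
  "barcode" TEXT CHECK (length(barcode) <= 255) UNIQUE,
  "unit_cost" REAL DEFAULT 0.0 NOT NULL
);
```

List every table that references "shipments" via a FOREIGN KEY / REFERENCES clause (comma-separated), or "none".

No REFERENCES clause anywhere in the schema names shipments.

none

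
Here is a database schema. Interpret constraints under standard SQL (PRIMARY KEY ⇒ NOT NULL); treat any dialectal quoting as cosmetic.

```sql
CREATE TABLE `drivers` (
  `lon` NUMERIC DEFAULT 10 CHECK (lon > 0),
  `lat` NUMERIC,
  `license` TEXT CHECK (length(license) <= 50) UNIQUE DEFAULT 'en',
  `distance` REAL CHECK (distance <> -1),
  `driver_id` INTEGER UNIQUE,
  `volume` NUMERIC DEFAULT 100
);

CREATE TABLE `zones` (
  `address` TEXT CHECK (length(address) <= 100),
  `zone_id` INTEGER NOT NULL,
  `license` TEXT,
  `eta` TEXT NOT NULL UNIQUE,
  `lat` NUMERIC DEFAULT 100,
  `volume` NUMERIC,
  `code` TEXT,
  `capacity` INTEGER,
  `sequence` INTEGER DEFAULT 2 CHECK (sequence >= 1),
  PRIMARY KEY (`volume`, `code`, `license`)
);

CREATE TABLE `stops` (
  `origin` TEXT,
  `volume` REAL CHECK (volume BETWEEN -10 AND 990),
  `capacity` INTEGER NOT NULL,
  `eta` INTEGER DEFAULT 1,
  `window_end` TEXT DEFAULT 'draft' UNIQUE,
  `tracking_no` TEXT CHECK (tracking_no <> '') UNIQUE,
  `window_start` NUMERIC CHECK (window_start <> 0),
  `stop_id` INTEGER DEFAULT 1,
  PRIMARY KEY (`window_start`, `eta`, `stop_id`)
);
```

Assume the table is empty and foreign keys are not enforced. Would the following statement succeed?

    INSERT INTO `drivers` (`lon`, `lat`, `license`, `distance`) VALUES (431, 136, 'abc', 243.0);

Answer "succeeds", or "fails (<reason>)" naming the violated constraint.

drivers has no NOT NULL or PRIMARY KEY columns.
CHECK constraints: 431 satisfies (lon > 0); 'abc' satisfies (length(license) <= 50); 243.0 satisfies (distance <> -1).
No constraint is violated.

succeeds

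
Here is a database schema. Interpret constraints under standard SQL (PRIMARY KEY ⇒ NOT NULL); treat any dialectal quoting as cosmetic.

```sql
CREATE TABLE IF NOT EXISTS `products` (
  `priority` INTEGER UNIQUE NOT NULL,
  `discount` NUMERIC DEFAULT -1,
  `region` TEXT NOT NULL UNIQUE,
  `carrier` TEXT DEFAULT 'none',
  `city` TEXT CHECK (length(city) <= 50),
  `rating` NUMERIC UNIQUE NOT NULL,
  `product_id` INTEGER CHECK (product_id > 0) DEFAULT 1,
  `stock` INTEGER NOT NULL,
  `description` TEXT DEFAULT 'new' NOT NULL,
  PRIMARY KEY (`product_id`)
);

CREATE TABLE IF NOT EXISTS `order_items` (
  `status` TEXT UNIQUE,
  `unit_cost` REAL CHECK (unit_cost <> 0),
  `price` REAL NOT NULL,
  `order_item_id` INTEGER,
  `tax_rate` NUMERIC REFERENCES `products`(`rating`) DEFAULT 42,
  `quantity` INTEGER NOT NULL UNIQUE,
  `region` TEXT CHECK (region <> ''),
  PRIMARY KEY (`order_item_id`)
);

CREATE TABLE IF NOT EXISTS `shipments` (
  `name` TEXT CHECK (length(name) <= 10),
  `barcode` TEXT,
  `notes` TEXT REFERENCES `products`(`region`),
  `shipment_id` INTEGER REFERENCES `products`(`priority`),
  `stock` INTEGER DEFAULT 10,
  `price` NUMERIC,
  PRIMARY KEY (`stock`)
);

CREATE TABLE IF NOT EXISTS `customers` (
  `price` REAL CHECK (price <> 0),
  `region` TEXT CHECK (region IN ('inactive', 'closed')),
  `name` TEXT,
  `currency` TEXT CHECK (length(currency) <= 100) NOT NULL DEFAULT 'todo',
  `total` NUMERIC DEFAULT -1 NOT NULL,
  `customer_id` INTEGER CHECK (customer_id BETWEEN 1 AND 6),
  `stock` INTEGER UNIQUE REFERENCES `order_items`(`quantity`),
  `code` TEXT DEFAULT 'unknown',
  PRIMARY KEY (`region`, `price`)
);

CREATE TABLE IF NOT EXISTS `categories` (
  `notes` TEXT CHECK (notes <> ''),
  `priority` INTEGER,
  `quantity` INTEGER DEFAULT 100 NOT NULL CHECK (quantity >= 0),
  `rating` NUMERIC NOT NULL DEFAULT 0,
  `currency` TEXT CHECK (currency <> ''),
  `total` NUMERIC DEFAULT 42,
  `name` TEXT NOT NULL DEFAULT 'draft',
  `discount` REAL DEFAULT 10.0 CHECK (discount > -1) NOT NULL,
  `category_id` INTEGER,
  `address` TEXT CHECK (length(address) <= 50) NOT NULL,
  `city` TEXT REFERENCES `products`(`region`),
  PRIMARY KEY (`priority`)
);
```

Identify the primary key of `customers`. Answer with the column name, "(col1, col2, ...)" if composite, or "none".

(region, price)

A table-level PRIMARY KEY clause names 2 columns: region, price.
This is a composite key — the combination is unique, not each column individually.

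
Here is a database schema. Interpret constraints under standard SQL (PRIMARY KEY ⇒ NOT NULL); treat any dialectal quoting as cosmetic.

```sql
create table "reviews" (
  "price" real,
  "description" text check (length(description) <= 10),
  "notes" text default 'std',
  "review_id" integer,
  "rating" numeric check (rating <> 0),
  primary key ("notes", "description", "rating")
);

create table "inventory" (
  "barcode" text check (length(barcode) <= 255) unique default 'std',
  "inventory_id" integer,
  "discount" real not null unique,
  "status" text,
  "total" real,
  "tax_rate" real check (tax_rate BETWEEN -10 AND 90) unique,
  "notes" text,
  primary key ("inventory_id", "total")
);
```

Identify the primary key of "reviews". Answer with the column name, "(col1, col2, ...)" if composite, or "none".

(notes, description, rating)

A table-level PRIMARY KEY clause names 3 columns: notes, description, rating.
This is a composite key — the combination is unique, not each column individually.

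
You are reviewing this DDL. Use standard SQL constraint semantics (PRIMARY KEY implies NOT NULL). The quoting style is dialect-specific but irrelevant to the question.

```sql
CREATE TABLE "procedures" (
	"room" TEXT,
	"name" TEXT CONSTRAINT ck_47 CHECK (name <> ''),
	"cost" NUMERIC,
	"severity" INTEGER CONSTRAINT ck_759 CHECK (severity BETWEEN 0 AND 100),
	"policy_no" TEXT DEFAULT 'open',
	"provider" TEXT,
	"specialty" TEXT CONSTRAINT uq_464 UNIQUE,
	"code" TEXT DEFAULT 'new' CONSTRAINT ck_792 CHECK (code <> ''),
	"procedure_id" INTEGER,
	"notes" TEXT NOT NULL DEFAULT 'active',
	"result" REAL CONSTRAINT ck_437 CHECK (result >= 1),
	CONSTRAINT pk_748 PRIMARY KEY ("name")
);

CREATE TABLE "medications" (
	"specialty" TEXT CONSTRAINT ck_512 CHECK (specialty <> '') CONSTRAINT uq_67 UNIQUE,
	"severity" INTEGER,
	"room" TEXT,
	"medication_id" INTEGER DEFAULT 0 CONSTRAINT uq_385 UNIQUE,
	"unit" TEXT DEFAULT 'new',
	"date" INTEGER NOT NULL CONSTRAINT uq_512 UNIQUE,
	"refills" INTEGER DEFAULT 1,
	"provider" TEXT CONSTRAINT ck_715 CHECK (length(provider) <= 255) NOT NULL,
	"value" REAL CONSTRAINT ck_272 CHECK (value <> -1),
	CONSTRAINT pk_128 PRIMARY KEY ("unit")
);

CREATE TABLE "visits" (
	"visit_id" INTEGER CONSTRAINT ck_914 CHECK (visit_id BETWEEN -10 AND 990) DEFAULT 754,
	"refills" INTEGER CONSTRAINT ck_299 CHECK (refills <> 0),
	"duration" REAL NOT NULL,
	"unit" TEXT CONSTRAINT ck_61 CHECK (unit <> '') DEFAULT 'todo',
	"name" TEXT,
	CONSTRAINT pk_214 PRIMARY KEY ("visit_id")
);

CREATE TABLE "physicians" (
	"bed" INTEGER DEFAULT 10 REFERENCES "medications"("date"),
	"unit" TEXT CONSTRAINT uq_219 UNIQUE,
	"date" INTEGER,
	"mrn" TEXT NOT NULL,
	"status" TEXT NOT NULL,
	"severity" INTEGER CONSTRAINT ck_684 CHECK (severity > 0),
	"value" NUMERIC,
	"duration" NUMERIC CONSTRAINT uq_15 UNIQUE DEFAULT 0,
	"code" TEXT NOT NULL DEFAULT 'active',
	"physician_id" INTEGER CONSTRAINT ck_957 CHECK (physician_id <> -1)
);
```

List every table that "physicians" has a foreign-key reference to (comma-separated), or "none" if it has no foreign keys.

- bed REFERENCES medications(date).

medications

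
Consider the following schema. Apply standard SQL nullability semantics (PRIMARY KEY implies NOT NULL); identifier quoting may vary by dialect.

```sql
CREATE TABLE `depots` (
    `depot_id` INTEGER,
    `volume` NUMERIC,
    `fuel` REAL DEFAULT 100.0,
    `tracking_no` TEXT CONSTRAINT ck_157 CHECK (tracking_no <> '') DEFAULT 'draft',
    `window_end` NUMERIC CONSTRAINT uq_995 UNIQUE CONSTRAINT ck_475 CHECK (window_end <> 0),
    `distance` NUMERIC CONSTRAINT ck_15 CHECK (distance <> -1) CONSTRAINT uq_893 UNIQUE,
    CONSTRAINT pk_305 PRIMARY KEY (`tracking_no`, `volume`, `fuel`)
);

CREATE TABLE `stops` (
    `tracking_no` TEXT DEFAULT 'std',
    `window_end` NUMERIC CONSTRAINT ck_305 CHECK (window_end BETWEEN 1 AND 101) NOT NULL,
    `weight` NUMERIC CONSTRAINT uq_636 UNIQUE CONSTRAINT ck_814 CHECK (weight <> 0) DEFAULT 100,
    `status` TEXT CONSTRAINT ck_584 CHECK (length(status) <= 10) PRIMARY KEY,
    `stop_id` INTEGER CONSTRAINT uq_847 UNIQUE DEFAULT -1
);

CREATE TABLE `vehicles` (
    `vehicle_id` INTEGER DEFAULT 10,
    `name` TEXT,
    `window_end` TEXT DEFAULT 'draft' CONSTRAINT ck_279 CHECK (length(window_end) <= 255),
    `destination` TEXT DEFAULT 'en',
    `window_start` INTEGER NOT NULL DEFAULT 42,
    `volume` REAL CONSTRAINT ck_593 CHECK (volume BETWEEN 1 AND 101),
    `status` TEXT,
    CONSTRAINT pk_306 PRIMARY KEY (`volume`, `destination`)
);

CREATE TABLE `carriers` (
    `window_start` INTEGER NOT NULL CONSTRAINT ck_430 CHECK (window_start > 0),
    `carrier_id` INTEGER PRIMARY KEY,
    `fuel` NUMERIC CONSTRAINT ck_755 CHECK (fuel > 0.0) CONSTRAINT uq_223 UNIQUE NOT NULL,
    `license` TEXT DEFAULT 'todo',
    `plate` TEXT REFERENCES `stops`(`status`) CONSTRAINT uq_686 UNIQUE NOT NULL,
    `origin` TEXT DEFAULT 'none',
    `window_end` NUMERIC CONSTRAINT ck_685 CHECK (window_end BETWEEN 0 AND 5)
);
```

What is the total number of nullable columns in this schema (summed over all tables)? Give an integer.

13

depots: 3 nullable (depot_id, window_end, distance — PK (tracking_no, volume, fuel) and explicit NOT NULL columns excluded).
stops: 3 nullable (tracking_no, weight, stop_id — PK (status) and explicit NOT NULL columns excluded).
vehicles: 4 nullable (vehicle_id, name, window_end, status — PK (volume, destination) and explicit NOT NULL columns excluded).
carriers: 3 nullable (license, origin, window_end — PK (carrier_id) and explicit NOT NULL columns excluded).
Total: 3 + 3 + 4 + 3 = 13.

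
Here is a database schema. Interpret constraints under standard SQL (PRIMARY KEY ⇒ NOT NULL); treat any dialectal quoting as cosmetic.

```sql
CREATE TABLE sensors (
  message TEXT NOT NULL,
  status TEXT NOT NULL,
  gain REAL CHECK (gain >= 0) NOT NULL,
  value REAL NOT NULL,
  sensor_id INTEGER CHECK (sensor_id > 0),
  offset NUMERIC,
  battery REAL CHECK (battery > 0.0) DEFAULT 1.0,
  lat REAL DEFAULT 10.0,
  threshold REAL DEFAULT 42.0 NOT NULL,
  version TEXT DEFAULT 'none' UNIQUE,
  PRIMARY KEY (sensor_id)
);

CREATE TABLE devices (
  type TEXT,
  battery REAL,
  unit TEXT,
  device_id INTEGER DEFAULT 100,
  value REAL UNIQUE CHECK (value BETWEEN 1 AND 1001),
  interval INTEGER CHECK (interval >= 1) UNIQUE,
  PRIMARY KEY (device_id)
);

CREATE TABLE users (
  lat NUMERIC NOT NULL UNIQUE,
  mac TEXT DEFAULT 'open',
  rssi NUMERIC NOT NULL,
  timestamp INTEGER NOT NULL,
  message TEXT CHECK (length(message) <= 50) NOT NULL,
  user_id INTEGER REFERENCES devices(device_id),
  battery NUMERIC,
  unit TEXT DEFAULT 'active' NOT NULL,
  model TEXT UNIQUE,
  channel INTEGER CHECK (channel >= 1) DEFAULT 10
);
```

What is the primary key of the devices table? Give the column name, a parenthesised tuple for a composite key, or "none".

device_id

device_id is declared PRIMARY KEY as a table-level PRIMARY KEY clause.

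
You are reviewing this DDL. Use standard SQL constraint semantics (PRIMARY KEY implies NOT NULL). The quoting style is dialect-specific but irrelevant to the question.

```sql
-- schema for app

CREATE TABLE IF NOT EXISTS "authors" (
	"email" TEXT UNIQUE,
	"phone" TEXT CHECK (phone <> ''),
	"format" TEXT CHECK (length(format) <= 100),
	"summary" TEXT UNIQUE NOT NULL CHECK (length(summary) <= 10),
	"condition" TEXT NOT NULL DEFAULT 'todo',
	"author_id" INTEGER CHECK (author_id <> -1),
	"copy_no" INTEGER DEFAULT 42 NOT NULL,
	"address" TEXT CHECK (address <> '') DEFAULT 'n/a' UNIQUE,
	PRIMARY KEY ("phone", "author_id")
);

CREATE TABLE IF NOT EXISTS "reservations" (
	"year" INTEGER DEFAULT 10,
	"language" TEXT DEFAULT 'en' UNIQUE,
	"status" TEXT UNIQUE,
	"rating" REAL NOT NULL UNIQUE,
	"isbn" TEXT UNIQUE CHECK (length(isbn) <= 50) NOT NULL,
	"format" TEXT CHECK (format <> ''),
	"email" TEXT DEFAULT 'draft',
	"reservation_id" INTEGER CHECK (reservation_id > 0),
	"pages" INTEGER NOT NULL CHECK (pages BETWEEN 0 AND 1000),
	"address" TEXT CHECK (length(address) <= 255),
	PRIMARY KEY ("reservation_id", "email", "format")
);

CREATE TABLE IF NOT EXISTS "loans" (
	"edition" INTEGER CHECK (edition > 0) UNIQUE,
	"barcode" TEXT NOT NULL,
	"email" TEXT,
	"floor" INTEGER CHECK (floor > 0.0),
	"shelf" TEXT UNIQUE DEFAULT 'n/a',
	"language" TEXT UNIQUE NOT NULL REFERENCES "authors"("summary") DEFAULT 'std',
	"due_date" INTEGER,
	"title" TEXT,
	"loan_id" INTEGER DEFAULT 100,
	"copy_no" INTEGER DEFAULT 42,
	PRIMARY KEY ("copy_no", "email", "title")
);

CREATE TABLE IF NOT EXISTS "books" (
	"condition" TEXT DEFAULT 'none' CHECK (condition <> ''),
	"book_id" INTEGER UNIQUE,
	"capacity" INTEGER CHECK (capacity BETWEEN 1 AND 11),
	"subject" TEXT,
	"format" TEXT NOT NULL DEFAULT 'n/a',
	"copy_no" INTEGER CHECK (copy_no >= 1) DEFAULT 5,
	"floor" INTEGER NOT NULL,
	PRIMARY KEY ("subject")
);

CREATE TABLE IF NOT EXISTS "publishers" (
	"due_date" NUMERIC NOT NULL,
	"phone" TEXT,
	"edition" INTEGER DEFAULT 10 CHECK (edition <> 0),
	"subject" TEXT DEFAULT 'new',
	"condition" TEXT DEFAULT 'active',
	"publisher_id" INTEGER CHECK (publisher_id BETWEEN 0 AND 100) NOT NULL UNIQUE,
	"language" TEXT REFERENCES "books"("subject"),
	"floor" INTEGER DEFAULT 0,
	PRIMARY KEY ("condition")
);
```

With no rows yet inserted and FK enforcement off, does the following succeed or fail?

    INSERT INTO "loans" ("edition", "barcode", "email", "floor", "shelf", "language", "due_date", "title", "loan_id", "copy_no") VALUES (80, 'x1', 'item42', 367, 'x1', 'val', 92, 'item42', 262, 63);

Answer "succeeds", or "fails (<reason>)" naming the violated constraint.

NOT NULL columns: barcode is supplied; copy_no is supplied; email is supplied; language is supplied; title is supplied.
CHECK constraints: 80 satisfies (edition > 0); 367 satisfies (floor > 0.0).
No constraint is violated.

succeeds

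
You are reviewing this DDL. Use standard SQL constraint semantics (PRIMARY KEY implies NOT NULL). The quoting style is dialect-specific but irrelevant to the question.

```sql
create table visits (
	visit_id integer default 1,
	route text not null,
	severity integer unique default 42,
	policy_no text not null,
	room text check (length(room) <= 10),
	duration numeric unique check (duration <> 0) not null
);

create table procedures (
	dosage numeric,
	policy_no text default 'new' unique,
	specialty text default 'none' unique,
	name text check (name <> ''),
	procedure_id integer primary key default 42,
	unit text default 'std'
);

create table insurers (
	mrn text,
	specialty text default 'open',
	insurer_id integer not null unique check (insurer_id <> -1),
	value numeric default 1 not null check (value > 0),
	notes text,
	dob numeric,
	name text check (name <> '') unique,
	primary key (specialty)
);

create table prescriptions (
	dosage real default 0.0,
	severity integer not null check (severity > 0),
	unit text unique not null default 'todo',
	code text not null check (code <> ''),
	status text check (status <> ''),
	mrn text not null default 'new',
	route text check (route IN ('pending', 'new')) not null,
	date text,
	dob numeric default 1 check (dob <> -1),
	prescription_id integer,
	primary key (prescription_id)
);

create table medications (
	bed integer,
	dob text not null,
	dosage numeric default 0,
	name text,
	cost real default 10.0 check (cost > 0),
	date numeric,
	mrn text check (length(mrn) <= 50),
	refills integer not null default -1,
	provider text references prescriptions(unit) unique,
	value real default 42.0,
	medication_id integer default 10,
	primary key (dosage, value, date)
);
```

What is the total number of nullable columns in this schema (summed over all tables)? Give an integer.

22

visits: 3 nullable (visit_id, severity, room — PK none and explicit NOT NULL columns excluded).
procedures: 5 nullable (dosage, policy_no, specialty, name, unit — PK (procedure_id) and explicit NOT NULL columns excluded).
insurers: 4 nullable (mrn, notes, dob, name — PK (specialty) and explicit NOT NULL columns excluded).
prescriptions: 4 nullable (dosage, status, date, dob — PK (prescription_id) and explicit NOT NULL columns excluded).
medications: 6 nullable (bed, name, cost, mrn, provider, medication_id — PK (dosage, value, date) and explicit NOT NULL columns excluded).
Total: 3 + 5 + 4 + 4 + 6 = 22.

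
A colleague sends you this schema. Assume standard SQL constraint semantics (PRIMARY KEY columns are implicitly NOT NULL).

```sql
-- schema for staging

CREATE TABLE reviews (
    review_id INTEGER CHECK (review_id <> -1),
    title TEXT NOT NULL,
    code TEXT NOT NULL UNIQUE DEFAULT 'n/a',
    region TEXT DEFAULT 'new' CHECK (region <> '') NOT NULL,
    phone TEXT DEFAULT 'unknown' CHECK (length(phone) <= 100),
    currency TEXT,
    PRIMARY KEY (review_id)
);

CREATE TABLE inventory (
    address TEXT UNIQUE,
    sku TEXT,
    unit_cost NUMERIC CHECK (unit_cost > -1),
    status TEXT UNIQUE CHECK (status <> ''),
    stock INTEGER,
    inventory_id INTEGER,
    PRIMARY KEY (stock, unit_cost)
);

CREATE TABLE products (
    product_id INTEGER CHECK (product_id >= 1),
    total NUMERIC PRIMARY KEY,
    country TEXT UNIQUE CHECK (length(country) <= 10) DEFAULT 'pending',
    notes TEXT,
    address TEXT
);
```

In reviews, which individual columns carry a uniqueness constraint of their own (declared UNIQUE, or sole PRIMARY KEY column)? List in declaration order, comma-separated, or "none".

- review_id: single-column PRIMARY KEY → unique.
- title: no UNIQUE or single-column PK constraint.
- code: declared UNIQUE → unique.
- region: no UNIQUE or single-column PK constraint.
- phone: no UNIQUE or single-column PK constraint.
- currency: no UNIQUE or single-column PK constraint.

review_id, code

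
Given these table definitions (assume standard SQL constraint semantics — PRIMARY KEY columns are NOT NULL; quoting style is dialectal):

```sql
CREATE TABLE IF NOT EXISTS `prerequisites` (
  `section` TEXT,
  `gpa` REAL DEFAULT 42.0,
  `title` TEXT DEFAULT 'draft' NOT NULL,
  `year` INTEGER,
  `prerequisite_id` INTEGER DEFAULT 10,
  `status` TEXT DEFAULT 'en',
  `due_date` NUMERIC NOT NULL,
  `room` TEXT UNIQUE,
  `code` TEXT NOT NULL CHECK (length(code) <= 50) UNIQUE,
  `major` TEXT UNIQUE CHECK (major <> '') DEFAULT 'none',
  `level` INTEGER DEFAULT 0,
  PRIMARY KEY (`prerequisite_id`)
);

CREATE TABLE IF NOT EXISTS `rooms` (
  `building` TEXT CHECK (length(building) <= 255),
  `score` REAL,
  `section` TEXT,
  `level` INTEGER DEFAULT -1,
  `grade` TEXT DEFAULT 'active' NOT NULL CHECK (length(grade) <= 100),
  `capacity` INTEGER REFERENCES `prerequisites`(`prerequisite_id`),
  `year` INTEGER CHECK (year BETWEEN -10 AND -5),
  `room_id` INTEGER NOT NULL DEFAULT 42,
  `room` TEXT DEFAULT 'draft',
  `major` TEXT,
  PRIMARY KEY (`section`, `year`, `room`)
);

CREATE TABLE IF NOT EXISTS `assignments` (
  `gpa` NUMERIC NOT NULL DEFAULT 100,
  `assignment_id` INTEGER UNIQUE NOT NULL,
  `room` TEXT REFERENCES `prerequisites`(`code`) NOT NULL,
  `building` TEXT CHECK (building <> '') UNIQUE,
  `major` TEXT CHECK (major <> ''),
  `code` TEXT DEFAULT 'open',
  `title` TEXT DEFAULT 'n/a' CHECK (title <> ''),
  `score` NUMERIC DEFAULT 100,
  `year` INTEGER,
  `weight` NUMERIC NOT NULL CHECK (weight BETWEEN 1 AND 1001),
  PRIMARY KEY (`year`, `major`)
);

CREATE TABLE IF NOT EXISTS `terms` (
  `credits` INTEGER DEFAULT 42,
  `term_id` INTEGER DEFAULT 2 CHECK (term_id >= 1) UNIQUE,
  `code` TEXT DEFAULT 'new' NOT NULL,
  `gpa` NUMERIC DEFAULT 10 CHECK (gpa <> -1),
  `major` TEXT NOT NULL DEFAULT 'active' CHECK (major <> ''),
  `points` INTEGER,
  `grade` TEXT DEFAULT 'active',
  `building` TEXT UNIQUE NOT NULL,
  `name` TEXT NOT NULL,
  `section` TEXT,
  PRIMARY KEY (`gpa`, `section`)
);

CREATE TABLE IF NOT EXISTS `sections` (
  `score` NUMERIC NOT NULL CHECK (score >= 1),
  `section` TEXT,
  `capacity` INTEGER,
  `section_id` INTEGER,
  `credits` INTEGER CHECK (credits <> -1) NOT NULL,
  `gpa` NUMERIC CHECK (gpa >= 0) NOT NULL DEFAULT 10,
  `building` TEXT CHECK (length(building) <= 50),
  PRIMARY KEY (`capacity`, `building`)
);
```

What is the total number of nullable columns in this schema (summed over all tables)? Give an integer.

prerequisites: 7 nullable (section, gpa, year, status, room, major, level — PK (prerequisite_id) and explicit NOT NULL columns excluded).
rooms: 5 nullable (building, score, level, capacity, major — PK (section, year, room) and explicit NOT NULL columns excluded).
assignments: 4 nullable (building, code, title, score — PK (year, major) and explicit NOT NULL columns excluded).
terms: 4 nullable (credits, term_id, points, grade — PK (gpa, section) and explicit NOT NULL columns excluded).
sections: 2 nullable (section, section_id — PK (capacity, building) and explicit NOT NULL columns excluded).
Total: 7 + 5 + 4 + 4 + 2 = 22.

22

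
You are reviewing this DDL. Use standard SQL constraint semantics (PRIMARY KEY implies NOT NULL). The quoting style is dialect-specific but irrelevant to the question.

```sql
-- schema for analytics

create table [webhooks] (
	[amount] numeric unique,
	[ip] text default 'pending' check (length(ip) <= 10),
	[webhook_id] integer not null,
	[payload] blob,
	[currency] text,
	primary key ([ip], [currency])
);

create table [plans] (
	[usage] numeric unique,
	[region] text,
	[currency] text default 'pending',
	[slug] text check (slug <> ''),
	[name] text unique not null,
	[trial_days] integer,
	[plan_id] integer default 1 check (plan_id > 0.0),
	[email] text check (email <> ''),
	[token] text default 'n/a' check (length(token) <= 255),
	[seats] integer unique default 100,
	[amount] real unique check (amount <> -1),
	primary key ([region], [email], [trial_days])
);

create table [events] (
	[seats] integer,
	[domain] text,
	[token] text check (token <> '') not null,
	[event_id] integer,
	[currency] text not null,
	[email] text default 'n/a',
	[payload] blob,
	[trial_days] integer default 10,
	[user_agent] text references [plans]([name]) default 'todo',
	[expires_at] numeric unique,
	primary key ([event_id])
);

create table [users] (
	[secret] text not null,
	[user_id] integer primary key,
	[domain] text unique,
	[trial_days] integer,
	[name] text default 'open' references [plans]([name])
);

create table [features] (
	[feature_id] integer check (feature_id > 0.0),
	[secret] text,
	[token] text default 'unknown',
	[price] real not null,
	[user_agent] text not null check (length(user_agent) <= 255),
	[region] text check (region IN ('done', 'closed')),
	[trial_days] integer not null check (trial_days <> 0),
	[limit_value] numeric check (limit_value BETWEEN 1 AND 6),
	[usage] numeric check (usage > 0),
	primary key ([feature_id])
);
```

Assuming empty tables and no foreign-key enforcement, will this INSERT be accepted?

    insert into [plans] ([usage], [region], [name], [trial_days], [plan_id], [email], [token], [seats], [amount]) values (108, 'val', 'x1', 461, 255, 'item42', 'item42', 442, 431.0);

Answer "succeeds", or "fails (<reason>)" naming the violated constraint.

NOT NULL columns: email is supplied; name is supplied; region is supplied; trial_days is supplied.
CHECK constraints: 255 satisfies (plan_id > 0.0); 'item42' satisfies (email <> ''); 'item42' satisfies (length(token) <= 255); 431.0 satisfies (amount <> -1).
No constraint is violated.

succeeds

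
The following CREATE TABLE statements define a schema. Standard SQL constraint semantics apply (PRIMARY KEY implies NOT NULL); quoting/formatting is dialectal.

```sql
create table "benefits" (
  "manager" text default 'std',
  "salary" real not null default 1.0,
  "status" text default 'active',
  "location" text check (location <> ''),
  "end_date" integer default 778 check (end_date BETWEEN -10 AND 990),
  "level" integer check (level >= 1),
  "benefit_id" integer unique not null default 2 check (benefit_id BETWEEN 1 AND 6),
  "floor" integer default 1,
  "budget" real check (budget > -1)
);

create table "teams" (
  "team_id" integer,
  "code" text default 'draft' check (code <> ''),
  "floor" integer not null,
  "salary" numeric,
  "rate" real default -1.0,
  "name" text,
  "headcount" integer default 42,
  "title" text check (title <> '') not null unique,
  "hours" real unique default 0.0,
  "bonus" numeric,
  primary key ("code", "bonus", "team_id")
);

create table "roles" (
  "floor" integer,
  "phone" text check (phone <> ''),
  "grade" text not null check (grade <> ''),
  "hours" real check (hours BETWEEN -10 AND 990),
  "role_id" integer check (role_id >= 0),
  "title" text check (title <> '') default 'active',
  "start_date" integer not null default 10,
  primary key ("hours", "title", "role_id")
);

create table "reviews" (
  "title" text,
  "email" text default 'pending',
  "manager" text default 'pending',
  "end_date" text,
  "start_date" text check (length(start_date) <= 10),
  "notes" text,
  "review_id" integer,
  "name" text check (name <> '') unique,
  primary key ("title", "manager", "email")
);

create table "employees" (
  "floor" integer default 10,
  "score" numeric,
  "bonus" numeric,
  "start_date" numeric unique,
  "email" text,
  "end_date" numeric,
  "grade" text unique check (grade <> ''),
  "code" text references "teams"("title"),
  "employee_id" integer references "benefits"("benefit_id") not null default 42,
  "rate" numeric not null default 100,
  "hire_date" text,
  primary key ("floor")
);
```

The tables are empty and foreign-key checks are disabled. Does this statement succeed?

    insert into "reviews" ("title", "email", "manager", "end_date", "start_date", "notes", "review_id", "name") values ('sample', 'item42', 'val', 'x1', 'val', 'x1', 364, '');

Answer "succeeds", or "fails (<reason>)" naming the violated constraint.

fails (CHECK on name)

The value '' for name violates CHECK (name <> '').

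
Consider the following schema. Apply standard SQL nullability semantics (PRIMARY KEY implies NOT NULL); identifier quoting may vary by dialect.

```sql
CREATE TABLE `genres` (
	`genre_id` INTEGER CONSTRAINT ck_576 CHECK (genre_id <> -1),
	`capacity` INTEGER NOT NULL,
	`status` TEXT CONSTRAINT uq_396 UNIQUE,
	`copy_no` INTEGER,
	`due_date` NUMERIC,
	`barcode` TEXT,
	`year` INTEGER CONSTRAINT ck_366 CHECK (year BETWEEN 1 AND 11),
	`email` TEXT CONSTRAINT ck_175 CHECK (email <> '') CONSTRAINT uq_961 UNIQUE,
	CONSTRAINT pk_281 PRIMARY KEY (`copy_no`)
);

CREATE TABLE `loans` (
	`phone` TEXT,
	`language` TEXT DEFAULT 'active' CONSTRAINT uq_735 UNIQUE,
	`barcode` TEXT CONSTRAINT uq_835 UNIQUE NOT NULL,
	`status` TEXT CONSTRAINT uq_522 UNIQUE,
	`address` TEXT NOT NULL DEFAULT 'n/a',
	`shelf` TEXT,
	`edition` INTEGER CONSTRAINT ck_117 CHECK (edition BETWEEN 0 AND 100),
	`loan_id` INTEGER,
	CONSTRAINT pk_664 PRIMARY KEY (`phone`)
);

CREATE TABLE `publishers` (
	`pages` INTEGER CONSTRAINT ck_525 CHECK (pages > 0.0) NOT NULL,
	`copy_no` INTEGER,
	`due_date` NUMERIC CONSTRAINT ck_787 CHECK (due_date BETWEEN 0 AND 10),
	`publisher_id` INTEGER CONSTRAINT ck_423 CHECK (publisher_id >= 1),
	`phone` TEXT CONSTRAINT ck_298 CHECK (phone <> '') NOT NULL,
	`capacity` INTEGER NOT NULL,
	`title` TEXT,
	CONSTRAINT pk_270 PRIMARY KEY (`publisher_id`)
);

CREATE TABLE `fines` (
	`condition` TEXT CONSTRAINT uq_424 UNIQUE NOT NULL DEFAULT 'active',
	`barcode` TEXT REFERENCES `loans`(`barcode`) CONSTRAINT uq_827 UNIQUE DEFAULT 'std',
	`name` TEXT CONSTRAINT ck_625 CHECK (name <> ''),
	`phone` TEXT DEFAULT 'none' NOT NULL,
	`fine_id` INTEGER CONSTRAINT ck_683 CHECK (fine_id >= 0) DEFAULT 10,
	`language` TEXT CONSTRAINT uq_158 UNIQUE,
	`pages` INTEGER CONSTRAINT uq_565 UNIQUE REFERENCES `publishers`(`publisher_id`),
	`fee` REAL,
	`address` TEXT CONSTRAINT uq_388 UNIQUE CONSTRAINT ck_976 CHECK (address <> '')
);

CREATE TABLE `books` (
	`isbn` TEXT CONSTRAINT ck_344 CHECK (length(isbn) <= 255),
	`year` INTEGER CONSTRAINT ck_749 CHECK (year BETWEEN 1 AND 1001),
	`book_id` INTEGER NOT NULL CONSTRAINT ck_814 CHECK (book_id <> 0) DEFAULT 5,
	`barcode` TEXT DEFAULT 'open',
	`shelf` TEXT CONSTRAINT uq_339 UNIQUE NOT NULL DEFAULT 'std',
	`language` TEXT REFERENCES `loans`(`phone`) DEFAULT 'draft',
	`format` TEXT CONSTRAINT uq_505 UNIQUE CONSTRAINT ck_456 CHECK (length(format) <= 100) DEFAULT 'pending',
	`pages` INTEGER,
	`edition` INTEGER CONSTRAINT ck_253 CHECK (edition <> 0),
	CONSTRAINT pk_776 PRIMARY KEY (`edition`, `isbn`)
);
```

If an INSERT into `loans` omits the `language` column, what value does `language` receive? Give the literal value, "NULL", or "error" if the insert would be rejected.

language has an explicit DEFAULT 'active'.
When the column is omitted from an INSERT, that default is used.

'active'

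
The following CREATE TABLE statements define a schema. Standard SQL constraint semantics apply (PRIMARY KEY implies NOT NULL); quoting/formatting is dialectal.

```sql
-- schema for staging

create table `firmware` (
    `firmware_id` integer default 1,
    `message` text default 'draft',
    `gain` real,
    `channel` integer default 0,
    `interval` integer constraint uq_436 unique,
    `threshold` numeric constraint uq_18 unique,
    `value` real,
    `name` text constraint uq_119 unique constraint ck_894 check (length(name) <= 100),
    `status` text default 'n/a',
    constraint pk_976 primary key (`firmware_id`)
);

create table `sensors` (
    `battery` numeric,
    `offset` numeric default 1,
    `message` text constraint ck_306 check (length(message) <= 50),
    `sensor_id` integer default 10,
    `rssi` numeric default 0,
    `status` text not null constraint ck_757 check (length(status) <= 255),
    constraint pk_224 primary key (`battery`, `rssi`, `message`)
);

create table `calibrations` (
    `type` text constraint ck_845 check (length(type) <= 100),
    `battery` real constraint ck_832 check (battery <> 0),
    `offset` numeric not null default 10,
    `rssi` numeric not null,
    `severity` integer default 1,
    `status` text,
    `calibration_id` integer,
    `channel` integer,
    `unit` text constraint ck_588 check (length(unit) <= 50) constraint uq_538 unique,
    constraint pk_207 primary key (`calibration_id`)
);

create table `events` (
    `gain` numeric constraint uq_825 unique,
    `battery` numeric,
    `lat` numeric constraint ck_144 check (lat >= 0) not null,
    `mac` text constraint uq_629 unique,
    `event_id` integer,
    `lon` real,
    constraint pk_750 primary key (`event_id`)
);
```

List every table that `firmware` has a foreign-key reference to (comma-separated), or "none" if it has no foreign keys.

none

No column in firmware has a REFERENCES clause.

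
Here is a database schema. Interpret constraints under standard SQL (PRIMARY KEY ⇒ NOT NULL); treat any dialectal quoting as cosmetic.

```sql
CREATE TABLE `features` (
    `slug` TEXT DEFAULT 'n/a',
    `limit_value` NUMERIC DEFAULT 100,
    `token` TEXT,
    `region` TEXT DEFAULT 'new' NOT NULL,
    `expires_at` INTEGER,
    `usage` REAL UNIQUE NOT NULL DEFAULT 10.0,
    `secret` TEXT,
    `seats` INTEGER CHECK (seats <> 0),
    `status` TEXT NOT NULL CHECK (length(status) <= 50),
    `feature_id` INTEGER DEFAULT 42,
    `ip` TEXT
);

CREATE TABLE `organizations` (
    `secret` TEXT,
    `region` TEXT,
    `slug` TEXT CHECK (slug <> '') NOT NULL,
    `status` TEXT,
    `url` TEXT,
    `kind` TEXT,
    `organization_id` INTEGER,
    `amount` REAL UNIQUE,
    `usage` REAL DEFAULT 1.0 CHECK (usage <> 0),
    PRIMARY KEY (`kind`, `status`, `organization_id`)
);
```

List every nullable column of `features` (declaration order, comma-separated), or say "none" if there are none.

- slug: DEFAULT only fills an omitted column; an explicit NULL is still allowed → nullable.
- limit_value: DEFAULT only fills an omitted column; an explicit NULL is still allowed → nullable.
- token: no NOT NULL constraint applies → nullable.
- region: declared NOT NULL → not nullable.
- expires_at: no NOT NULL constraint applies → nullable.
- usage: declared NOT NULL → not nullable.
- secret: no NOT NULL constraint applies → nullable.
- seats: CHECK does not forbid NULL (a CHECK constraint passes when its expression is NULL) → nullable.
- status: declared NOT NULL → not nullable.
- feature_id: DEFAULT only fills an omitted column; an explicit NULL is still allowed → nullable.
- ip: no NOT NULL constraint applies → nullable.

slug, limit_value, token, expires_at, secret, seats, feature_id, ip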